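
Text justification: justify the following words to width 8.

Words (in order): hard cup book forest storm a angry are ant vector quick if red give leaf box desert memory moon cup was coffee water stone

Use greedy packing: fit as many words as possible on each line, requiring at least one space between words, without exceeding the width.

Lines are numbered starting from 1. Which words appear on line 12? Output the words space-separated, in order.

Answer: memory

Derivation:
Line 1: ['hard', 'cup'] (min_width=8, slack=0)
Line 2: ['book'] (min_width=4, slack=4)
Line 3: ['forest'] (min_width=6, slack=2)
Line 4: ['storm', 'a'] (min_width=7, slack=1)
Line 5: ['angry'] (min_width=5, slack=3)
Line 6: ['are', 'ant'] (min_width=7, slack=1)
Line 7: ['vector'] (min_width=6, slack=2)
Line 8: ['quick', 'if'] (min_width=8, slack=0)
Line 9: ['red', 'give'] (min_width=8, slack=0)
Line 10: ['leaf', 'box'] (min_width=8, slack=0)
Line 11: ['desert'] (min_width=6, slack=2)
Line 12: ['memory'] (min_width=6, slack=2)
Line 13: ['moon', 'cup'] (min_width=8, slack=0)
Line 14: ['was'] (min_width=3, slack=5)
Line 15: ['coffee'] (min_width=6, slack=2)
Line 16: ['water'] (min_width=5, slack=3)
Line 17: ['stone'] (min_width=5, slack=3)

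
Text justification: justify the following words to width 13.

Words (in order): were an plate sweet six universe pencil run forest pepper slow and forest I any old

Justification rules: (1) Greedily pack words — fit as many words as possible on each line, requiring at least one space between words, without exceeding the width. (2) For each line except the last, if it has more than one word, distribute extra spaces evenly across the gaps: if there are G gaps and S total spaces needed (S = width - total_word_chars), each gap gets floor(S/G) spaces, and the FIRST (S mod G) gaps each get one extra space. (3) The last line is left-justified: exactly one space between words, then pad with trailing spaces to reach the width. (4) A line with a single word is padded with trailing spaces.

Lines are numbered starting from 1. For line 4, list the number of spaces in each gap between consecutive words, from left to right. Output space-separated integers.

Answer: 4

Derivation:
Line 1: ['were', 'an', 'plate'] (min_width=13, slack=0)
Line 2: ['sweet', 'six'] (min_width=9, slack=4)
Line 3: ['universe'] (min_width=8, slack=5)
Line 4: ['pencil', 'run'] (min_width=10, slack=3)
Line 5: ['forest', 'pepper'] (min_width=13, slack=0)
Line 6: ['slow', 'and'] (min_width=8, slack=5)
Line 7: ['forest', 'I', 'any'] (min_width=12, slack=1)
Line 8: ['old'] (min_width=3, slack=10)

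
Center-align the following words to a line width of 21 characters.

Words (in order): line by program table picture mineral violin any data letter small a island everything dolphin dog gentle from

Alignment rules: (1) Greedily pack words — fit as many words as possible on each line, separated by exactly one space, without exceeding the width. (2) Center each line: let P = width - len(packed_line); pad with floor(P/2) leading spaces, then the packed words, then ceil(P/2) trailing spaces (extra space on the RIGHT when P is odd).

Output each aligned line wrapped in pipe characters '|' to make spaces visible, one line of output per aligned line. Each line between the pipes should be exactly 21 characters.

Answer: |line by program table|
|   picture mineral   |
|   violin any data   |
|letter small a island|
| everything dolphin  |
|   dog gentle from   |

Derivation:
Line 1: ['line', 'by', 'program', 'table'] (min_width=21, slack=0)
Line 2: ['picture', 'mineral'] (min_width=15, slack=6)
Line 3: ['violin', 'any', 'data'] (min_width=15, slack=6)
Line 4: ['letter', 'small', 'a', 'island'] (min_width=21, slack=0)
Line 5: ['everything', 'dolphin'] (min_width=18, slack=3)
Line 6: ['dog', 'gentle', 'from'] (min_width=15, slack=6)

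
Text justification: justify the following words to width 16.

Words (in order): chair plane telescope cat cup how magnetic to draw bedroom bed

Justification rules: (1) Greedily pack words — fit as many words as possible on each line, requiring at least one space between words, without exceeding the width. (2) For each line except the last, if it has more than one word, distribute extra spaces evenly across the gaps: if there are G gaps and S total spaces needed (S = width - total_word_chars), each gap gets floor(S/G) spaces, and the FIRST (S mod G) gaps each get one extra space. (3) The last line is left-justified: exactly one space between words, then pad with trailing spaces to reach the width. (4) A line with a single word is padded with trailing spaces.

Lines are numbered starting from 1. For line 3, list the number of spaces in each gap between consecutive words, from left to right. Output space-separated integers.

Answer: 1 1

Derivation:
Line 1: ['chair', 'plane'] (min_width=11, slack=5)
Line 2: ['telescope', 'cat'] (min_width=13, slack=3)
Line 3: ['cup', 'how', 'magnetic'] (min_width=16, slack=0)
Line 4: ['to', 'draw', 'bedroom'] (min_width=15, slack=1)
Line 5: ['bed'] (min_width=3, slack=13)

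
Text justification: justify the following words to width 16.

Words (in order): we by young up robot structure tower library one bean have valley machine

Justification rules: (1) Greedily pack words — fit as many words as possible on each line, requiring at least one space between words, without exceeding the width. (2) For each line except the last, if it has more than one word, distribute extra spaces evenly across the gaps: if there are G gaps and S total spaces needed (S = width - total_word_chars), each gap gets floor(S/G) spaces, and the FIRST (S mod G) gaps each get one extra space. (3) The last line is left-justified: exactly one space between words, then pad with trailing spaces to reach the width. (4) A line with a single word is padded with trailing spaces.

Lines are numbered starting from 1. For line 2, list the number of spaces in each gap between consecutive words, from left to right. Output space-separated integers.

Answer: 2

Derivation:
Line 1: ['we', 'by', 'young', 'up'] (min_width=14, slack=2)
Line 2: ['robot', 'structure'] (min_width=15, slack=1)
Line 3: ['tower', 'library'] (min_width=13, slack=3)
Line 4: ['one', 'bean', 'have'] (min_width=13, slack=3)
Line 5: ['valley', 'machine'] (min_width=14, slack=2)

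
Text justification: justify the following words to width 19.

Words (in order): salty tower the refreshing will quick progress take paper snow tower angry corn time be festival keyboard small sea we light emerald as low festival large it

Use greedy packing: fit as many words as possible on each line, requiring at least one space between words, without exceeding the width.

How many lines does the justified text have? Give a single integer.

Answer: 9

Derivation:
Line 1: ['salty', 'tower', 'the'] (min_width=15, slack=4)
Line 2: ['refreshing', 'will'] (min_width=15, slack=4)
Line 3: ['quick', 'progress', 'take'] (min_width=19, slack=0)
Line 4: ['paper', 'snow', 'tower'] (min_width=16, slack=3)
Line 5: ['angry', 'corn', 'time', 'be'] (min_width=18, slack=1)
Line 6: ['festival', 'keyboard'] (min_width=17, slack=2)
Line 7: ['small', 'sea', 'we', 'light'] (min_width=18, slack=1)
Line 8: ['emerald', 'as', 'low'] (min_width=14, slack=5)
Line 9: ['festival', 'large', 'it'] (min_width=17, slack=2)
Total lines: 9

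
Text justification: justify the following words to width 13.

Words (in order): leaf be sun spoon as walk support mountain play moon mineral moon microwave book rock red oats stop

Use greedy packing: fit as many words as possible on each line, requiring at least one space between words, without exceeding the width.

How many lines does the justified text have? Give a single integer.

Answer: 9

Derivation:
Line 1: ['leaf', 'be', 'sun'] (min_width=11, slack=2)
Line 2: ['spoon', 'as', 'walk'] (min_width=13, slack=0)
Line 3: ['support'] (min_width=7, slack=6)
Line 4: ['mountain', 'play'] (min_width=13, slack=0)
Line 5: ['moon', 'mineral'] (min_width=12, slack=1)
Line 6: ['moon'] (min_width=4, slack=9)
Line 7: ['microwave'] (min_width=9, slack=4)
Line 8: ['book', 'rock', 'red'] (min_width=13, slack=0)
Line 9: ['oats', 'stop'] (min_width=9, slack=4)
Total lines: 9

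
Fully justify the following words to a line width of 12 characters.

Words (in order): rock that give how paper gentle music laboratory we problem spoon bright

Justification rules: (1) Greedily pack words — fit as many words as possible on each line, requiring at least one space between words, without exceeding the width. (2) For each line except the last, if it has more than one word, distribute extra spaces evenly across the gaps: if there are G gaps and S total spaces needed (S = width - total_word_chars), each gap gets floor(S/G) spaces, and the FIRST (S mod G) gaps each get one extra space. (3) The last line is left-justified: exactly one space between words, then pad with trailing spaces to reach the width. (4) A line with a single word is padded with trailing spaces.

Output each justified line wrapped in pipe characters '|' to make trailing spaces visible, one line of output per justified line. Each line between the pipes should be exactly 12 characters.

Answer: |rock    that|
|give     how|
|paper gentle|
|music       |
|laboratory  |
|we   problem|
|spoon bright|

Derivation:
Line 1: ['rock', 'that'] (min_width=9, slack=3)
Line 2: ['give', 'how'] (min_width=8, slack=4)
Line 3: ['paper', 'gentle'] (min_width=12, slack=0)
Line 4: ['music'] (min_width=5, slack=7)
Line 5: ['laboratory'] (min_width=10, slack=2)
Line 6: ['we', 'problem'] (min_width=10, slack=2)
Line 7: ['spoon', 'bright'] (min_width=12, slack=0)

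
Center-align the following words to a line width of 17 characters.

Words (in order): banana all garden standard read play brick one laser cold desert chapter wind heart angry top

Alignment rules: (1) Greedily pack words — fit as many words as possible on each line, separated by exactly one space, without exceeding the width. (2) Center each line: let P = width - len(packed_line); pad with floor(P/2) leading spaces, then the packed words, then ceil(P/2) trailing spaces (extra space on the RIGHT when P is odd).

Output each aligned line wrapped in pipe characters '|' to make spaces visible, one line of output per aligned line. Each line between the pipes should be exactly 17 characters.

Answer: |banana all garden|
|  standard read  |
| play brick one  |
|laser cold desert|
|  chapter wind   |
| heart angry top |

Derivation:
Line 1: ['banana', 'all', 'garden'] (min_width=17, slack=0)
Line 2: ['standard', 'read'] (min_width=13, slack=4)
Line 3: ['play', 'brick', 'one'] (min_width=14, slack=3)
Line 4: ['laser', 'cold', 'desert'] (min_width=17, slack=0)
Line 5: ['chapter', 'wind'] (min_width=12, slack=5)
Line 6: ['heart', 'angry', 'top'] (min_width=15, slack=2)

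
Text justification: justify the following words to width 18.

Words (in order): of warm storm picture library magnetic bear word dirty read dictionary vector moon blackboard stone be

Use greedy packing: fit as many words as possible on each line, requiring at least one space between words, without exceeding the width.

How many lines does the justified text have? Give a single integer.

Line 1: ['of', 'warm', 'storm'] (min_width=13, slack=5)
Line 2: ['picture', 'library'] (min_width=15, slack=3)
Line 3: ['magnetic', 'bear', 'word'] (min_width=18, slack=0)
Line 4: ['dirty', 'read'] (min_width=10, slack=8)
Line 5: ['dictionary', 'vector'] (min_width=17, slack=1)
Line 6: ['moon', 'blackboard'] (min_width=15, slack=3)
Line 7: ['stone', 'be'] (min_width=8, slack=10)
Total lines: 7

Answer: 7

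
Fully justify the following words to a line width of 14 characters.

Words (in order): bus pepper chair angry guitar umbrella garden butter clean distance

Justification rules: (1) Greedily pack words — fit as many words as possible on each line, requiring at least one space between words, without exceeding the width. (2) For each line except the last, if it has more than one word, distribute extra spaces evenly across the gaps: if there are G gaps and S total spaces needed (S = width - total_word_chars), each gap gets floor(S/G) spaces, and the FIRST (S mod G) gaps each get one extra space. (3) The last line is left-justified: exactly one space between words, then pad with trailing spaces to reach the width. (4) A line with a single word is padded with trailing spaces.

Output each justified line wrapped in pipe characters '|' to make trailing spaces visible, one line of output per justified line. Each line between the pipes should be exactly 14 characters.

Answer: |bus     pepper|
|chair    angry|
|guitar        |
|umbrella      |
|garden  butter|
|clean distance|

Derivation:
Line 1: ['bus', 'pepper'] (min_width=10, slack=4)
Line 2: ['chair', 'angry'] (min_width=11, slack=3)
Line 3: ['guitar'] (min_width=6, slack=8)
Line 4: ['umbrella'] (min_width=8, slack=6)
Line 5: ['garden', 'butter'] (min_width=13, slack=1)
Line 6: ['clean', 'distance'] (min_width=14, slack=0)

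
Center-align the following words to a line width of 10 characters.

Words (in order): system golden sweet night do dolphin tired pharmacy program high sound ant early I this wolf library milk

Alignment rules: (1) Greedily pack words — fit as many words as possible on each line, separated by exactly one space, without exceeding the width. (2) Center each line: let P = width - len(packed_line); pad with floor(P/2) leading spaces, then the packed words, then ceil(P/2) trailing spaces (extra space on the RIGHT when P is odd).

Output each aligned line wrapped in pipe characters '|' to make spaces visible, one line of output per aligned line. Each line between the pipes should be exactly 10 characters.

Answer: |  system  |
|  golden  |
|  sweet   |
| night do |
| dolphin  |
|  tired   |
| pharmacy |
| program  |
|high sound|
|ant early |
|  I this  |
|   wolf   |
| library  |
|   milk   |

Derivation:
Line 1: ['system'] (min_width=6, slack=4)
Line 2: ['golden'] (min_width=6, slack=4)
Line 3: ['sweet'] (min_width=5, slack=5)
Line 4: ['night', 'do'] (min_width=8, slack=2)
Line 5: ['dolphin'] (min_width=7, slack=3)
Line 6: ['tired'] (min_width=5, slack=5)
Line 7: ['pharmacy'] (min_width=8, slack=2)
Line 8: ['program'] (min_width=7, slack=3)
Line 9: ['high', 'sound'] (min_width=10, slack=0)
Line 10: ['ant', 'early'] (min_width=9, slack=1)
Line 11: ['I', 'this'] (min_width=6, slack=4)
Line 12: ['wolf'] (min_width=4, slack=6)
Line 13: ['library'] (min_width=7, slack=3)
Line 14: ['milk'] (min_width=4, slack=6)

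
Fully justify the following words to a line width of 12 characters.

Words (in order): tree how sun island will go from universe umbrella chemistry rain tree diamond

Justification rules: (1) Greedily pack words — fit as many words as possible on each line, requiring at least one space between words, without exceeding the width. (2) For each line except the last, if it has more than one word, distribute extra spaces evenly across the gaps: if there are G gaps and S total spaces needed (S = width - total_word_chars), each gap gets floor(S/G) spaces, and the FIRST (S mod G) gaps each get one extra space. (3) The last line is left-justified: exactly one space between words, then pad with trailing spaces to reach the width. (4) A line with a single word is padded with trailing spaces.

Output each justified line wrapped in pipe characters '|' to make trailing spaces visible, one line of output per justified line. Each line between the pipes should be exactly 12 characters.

Line 1: ['tree', 'how', 'sun'] (min_width=12, slack=0)
Line 2: ['island', 'will'] (min_width=11, slack=1)
Line 3: ['go', 'from'] (min_width=7, slack=5)
Line 4: ['universe'] (min_width=8, slack=4)
Line 5: ['umbrella'] (min_width=8, slack=4)
Line 6: ['chemistry'] (min_width=9, slack=3)
Line 7: ['rain', 'tree'] (min_width=9, slack=3)
Line 8: ['diamond'] (min_width=7, slack=5)

Answer: |tree how sun|
|island  will|
|go      from|
|universe    |
|umbrella    |
|chemistry   |
|rain    tree|
|diamond     |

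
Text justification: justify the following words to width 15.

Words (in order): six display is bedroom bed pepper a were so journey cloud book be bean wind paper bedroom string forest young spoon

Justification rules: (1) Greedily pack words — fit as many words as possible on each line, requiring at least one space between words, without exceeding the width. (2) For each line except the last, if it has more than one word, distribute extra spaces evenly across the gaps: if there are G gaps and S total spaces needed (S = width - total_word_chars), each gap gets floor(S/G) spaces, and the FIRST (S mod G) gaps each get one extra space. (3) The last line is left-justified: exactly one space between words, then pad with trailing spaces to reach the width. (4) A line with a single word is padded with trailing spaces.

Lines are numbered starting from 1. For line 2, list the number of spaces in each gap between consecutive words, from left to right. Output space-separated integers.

Line 1: ['six', 'display', 'is'] (min_width=14, slack=1)
Line 2: ['bedroom', 'bed'] (min_width=11, slack=4)
Line 3: ['pepper', 'a', 'were'] (min_width=13, slack=2)
Line 4: ['so', 'journey'] (min_width=10, slack=5)
Line 5: ['cloud', 'book', 'be'] (min_width=13, slack=2)
Line 6: ['bean', 'wind', 'paper'] (min_width=15, slack=0)
Line 7: ['bedroom', 'string'] (min_width=14, slack=1)
Line 8: ['forest', 'young'] (min_width=12, slack=3)
Line 9: ['spoon'] (min_width=5, slack=10)

Answer: 5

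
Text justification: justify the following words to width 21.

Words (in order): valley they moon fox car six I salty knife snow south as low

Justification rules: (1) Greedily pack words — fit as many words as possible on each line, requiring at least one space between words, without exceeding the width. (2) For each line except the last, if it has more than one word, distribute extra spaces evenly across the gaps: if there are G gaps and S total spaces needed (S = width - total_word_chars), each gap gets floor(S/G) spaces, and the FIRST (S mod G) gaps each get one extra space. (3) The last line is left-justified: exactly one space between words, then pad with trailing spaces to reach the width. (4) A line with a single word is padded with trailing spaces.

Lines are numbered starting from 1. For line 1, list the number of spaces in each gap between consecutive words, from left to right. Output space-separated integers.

Answer: 2 1 1

Derivation:
Line 1: ['valley', 'they', 'moon', 'fox'] (min_width=20, slack=1)
Line 2: ['car', 'six', 'I', 'salty', 'knife'] (min_width=21, slack=0)
Line 3: ['snow', 'south', 'as', 'low'] (min_width=17, slack=4)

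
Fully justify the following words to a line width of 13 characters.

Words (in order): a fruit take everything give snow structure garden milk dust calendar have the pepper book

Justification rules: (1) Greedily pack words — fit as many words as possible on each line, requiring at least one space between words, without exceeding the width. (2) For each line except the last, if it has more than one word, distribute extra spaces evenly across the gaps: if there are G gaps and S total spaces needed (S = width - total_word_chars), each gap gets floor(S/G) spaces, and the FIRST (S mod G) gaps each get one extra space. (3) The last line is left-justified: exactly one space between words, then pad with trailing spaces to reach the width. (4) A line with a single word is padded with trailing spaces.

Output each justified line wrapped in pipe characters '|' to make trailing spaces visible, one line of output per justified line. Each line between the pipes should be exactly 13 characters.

Line 1: ['a', 'fruit', 'take'] (min_width=12, slack=1)
Line 2: ['everything'] (min_width=10, slack=3)
Line 3: ['give', 'snow'] (min_width=9, slack=4)
Line 4: ['structure'] (min_width=9, slack=4)
Line 5: ['garden', 'milk'] (min_width=11, slack=2)
Line 6: ['dust', 'calendar'] (min_width=13, slack=0)
Line 7: ['have', 'the'] (min_width=8, slack=5)
Line 8: ['pepper', 'book'] (min_width=11, slack=2)

Answer: |a  fruit take|
|everything   |
|give     snow|
|structure    |
|garden   milk|
|dust calendar|
|have      the|
|pepper book  |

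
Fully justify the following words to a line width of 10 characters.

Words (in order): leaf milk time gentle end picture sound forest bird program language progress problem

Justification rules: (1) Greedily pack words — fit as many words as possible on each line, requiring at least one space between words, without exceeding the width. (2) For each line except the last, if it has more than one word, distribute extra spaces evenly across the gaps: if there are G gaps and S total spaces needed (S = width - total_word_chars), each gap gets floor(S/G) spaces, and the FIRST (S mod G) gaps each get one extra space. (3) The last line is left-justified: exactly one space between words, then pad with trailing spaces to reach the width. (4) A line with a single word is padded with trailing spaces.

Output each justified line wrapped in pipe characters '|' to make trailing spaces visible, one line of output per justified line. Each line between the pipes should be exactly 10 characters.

Line 1: ['leaf', 'milk'] (min_width=9, slack=1)
Line 2: ['time'] (min_width=4, slack=6)
Line 3: ['gentle', 'end'] (min_width=10, slack=0)
Line 4: ['picture'] (min_width=7, slack=3)
Line 5: ['sound'] (min_width=5, slack=5)
Line 6: ['forest'] (min_width=6, slack=4)
Line 7: ['bird'] (min_width=4, slack=6)
Line 8: ['program'] (min_width=7, slack=3)
Line 9: ['language'] (min_width=8, slack=2)
Line 10: ['progress'] (min_width=8, slack=2)
Line 11: ['problem'] (min_width=7, slack=3)

Answer: |leaf  milk|
|time      |
|gentle end|
|picture   |
|sound     |
|forest    |
|bird      |
|program   |
|language  |
|progress  |
|problem   |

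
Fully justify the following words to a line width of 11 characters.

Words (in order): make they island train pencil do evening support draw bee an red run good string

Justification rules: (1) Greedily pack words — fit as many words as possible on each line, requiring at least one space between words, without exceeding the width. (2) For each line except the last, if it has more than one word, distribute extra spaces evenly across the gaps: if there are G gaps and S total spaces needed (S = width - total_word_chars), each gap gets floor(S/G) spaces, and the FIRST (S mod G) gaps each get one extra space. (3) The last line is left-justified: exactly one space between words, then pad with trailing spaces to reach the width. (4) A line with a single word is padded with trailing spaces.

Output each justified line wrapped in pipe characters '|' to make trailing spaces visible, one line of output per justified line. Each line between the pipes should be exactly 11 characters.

Line 1: ['make', 'they'] (min_width=9, slack=2)
Line 2: ['island'] (min_width=6, slack=5)
Line 3: ['train'] (min_width=5, slack=6)
Line 4: ['pencil', 'do'] (min_width=9, slack=2)
Line 5: ['evening'] (min_width=7, slack=4)
Line 6: ['support'] (min_width=7, slack=4)
Line 7: ['draw', 'bee', 'an'] (min_width=11, slack=0)
Line 8: ['red', 'run'] (min_width=7, slack=4)
Line 9: ['good', 'string'] (min_width=11, slack=0)

Answer: |make   they|
|island     |
|train      |
|pencil   do|
|evening    |
|support    |
|draw bee an|
|red     run|
|good string|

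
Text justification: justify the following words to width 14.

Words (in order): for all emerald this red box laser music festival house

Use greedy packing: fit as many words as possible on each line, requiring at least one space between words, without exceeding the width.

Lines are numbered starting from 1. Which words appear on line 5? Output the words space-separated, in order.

Answer: house

Derivation:
Line 1: ['for', 'all'] (min_width=7, slack=7)
Line 2: ['emerald', 'this'] (min_width=12, slack=2)
Line 3: ['red', 'box', 'laser'] (min_width=13, slack=1)
Line 4: ['music', 'festival'] (min_width=14, slack=0)
Line 5: ['house'] (min_width=5, slack=9)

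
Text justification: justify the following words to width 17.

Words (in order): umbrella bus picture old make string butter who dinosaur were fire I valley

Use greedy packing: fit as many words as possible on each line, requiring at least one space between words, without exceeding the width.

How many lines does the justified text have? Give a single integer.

Answer: 5

Derivation:
Line 1: ['umbrella', 'bus'] (min_width=12, slack=5)
Line 2: ['picture', 'old', 'make'] (min_width=16, slack=1)
Line 3: ['string', 'butter', 'who'] (min_width=17, slack=0)
Line 4: ['dinosaur', 'were'] (min_width=13, slack=4)
Line 5: ['fire', 'I', 'valley'] (min_width=13, slack=4)
Total lines: 5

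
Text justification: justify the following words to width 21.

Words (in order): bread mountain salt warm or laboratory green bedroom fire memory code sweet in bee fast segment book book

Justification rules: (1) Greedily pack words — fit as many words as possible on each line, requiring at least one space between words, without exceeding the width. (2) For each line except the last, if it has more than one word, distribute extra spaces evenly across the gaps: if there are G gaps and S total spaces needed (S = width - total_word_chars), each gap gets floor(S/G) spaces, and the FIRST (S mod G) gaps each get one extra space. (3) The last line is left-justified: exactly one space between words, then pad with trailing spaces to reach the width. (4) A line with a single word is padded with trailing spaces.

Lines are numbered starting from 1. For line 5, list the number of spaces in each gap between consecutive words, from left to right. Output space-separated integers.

Answer: 1 1 1

Derivation:
Line 1: ['bread', 'mountain', 'salt'] (min_width=19, slack=2)
Line 2: ['warm', 'or', 'laboratory'] (min_width=18, slack=3)
Line 3: ['green', 'bedroom', 'fire'] (min_width=18, slack=3)
Line 4: ['memory', 'code', 'sweet', 'in'] (min_width=20, slack=1)
Line 5: ['bee', 'fast', 'segment', 'book'] (min_width=21, slack=0)
Line 6: ['book'] (min_width=4, slack=17)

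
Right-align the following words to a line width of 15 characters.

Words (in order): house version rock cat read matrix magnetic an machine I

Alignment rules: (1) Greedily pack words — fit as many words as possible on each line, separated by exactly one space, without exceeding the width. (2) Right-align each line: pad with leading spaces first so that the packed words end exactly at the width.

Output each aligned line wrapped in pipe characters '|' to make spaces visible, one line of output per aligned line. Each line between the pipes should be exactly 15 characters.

Answer: |  house version|
|  rock cat read|
|matrix magnetic|
|   an machine I|

Derivation:
Line 1: ['house', 'version'] (min_width=13, slack=2)
Line 2: ['rock', 'cat', 'read'] (min_width=13, slack=2)
Line 3: ['matrix', 'magnetic'] (min_width=15, slack=0)
Line 4: ['an', 'machine', 'I'] (min_width=12, slack=3)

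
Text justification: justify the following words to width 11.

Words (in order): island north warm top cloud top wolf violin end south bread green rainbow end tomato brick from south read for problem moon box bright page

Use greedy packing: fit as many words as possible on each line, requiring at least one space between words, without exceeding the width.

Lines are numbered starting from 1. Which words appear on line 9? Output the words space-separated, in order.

Line 1: ['island'] (min_width=6, slack=5)
Line 2: ['north', 'warm'] (min_width=10, slack=1)
Line 3: ['top', 'cloud'] (min_width=9, slack=2)
Line 4: ['top', 'wolf'] (min_width=8, slack=3)
Line 5: ['violin', 'end'] (min_width=10, slack=1)
Line 6: ['south', 'bread'] (min_width=11, slack=0)
Line 7: ['green'] (min_width=5, slack=6)
Line 8: ['rainbow', 'end'] (min_width=11, slack=0)
Line 9: ['tomato'] (min_width=6, slack=5)
Line 10: ['brick', 'from'] (min_width=10, slack=1)
Line 11: ['south', 'read'] (min_width=10, slack=1)
Line 12: ['for', 'problem'] (min_width=11, slack=0)
Line 13: ['moon', 'box'] (min_width=8, slack=3)
Line 14: ['bright', 'page'] (min_width=11, slack=0)

Answer: tomato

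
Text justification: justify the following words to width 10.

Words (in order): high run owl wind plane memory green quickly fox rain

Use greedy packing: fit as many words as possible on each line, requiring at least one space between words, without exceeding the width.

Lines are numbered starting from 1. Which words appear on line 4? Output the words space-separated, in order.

Line 1: ['high', 'run'] (min_width=8, slack=2)
Line 2: ['owl', 'wind'] (min_width=8, slack=2)
Line 3: ['plane'] (min_width=5, slack=5)
Line 4: ['memory'] (min_width=6, slack=4)
Line 5: ['green'] (min_width=5, slack=5)
Line 6: ['quickly'] (min_width=7, slack=3)
Line 7: ['fox', 'rain'] (min_width=8, slack=2)

Answer: memory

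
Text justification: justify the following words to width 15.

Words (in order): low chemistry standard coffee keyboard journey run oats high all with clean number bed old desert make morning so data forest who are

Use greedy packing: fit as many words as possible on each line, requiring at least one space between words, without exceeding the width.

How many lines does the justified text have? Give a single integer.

Answer: 10

Derivation:
Line 1: ['low', 'chemistry'] (min_width=13, slack=2)
Line 2: ['standard', 'coffee'] (min_width=15, slack=0)
Line 3: ['keyboard'] (min_width=8, slack=7)
Line 4: ['journey', 'run'] (min_width=11, slack=4)
Line 5: ['oats', 'high', 'all'] (min_width=13, slack=2)
Line 6: ['with', 'clean'] (min_width=10, slack=5)
Line 7: ['number', 'bed', 'old'] (min_width=14, slack=1)
Line 8: ['desert', 'make'] (min_width=11, slack=4)
Line 9: ['morning', 'so', 'data'] (min_width=15, slack=0)
Line 10: ['forest', 'who', 'are'] (min_width=14, slack=1)
Total lines: 10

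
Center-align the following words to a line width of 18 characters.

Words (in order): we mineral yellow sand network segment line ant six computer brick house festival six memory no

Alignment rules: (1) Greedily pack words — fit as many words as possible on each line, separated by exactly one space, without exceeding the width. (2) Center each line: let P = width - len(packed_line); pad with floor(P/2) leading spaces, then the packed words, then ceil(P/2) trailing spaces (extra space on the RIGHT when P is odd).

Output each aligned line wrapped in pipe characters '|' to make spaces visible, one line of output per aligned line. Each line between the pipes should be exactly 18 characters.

Line 1: ['we', 'mineral', 'yellow'] (min_width=17, slack=1)
Line 2: ['sand', 'network'] (min_width=12, slack=6)
Line 3: ['segment', 'line', 'ant'] (min_width=16, slack=2)
Line 4: ['six', 'computer', 'brick'] (min_width=18, slack=0)
Line 5: ['house', 'festival', 'six'] (min_width=18, slack=0)
Line 6: ['memory', 'no'] (min_width=9, slack=9)

Answer: |we mineral yellow |
|   sand network   |
| segment line ant |
|six computer brick|
|house festival six|
|    memory no     |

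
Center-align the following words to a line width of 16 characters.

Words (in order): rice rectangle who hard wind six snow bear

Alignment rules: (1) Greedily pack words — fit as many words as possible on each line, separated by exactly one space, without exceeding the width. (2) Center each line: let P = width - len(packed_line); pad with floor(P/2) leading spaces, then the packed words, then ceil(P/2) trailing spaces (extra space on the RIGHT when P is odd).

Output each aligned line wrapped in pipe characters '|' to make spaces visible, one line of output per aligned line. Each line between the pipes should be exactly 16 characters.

Answer: | rice rectangle |
| who hard wind  |
| six snow bear  |

Derivation:
Line 1: ['rice', 'rectangle'] (min_width=14, slack=2)
Line 2: ['who', 'hard', 'wind'] (min_width=13, slack=3)
Line 3: ['six', 'snow', 'bear'] (min_width=13, slack=3)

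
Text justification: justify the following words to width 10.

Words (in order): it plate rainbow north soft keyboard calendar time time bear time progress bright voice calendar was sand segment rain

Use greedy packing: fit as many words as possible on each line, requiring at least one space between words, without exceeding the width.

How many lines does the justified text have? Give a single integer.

Line 1: ['it', 'plate'] (min_width=8, slack=2)
Line 2: ['rainbow'] (min_width=7, slack=3)
Line 3: ['north', 'soft'] (min_width=10, slack=0)
Line 4: ['keyboard'] (min_width=8, slack=2)
Line 5: ['calendar'] (min_width=8, slack=2)
Line 6: ['time', 'time'] (min_width=9, slack=1)
Line 7: ['bear', 'time'] (min_width=9, slack=1)
Line 8: ['progress'] (min_width=8, slack=2)
Line 9: ['bright'] (min_width=6, slack=4)
Line 10: ['voice'] (min_width=5, slack=5)
Line 11: ['calendar'] (min_width=8, slack=2)
Line 12: ['was', 'sand'] (min_width=8, slack=2)
Line 13: ['segment'] (min_width=7, slack=3)
Line 14: ['rain'] (min_width=4, slack=6)
Total lines: 14

Answer: 14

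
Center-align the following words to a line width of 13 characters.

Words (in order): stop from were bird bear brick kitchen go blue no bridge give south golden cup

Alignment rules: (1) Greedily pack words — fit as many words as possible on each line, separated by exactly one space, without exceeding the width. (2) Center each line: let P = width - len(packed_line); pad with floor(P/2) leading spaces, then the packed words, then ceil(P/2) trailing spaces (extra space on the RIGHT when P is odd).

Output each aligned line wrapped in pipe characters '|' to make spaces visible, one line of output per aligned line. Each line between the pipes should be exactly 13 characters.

Line 1: ['stop', 'from'] (min_width=9, slack=4)
Line 2: ['were', 'bird'] (min_width=9, slack=4)
Line 3: ['bear', 'brick'] (min_width=10, slack=3)
Line 4: ['kitchen', 'go'] (min_width=10, slack=3)
Line 5: ['blue', 'no'] (min_width=7, slack=6)
Line 6: ['bridge', 'give'] (min_width=11, slack=2)
Line 7: ['south', 'golden'] (min_width=12, slack=1)
Line 8: ['cup'] (min_width=3, slack=10)

Answer: |  stop from  |
|  were bird  |
| bear brick  |
| kitchen go  |
|   blue no   |
| bridge give |
|south golden |
|     cup     |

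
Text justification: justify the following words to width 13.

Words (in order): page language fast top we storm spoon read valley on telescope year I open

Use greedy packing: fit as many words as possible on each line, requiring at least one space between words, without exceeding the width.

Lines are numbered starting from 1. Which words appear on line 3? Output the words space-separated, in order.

Answer: storm spoon

Derivation:
Line 1: ['page', 'language'] (min_width=13, slack=0)
Line 2: ['fast', 'top', 'we'] (min_width=11, slack=2)
Line 3: ['storm', 'spoon'] (min_width=11, slack=2)
Line 4: ['read', 'valley'] (min_width=11, slack=2)
Line 5: ['on', 'telescope'] (min_width=12, slack=1)
Line 6: ['year', 'I', 'open'] (min_width=11, slack=2)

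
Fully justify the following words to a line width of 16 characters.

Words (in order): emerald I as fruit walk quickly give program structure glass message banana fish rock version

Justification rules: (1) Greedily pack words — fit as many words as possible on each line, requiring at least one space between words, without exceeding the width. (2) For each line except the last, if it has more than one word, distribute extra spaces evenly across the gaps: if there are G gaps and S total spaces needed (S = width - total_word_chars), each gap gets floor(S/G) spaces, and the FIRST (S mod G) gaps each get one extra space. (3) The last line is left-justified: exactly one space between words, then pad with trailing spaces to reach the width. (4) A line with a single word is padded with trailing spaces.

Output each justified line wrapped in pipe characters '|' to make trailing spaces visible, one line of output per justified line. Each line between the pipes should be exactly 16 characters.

Answer: |emerald   I   as|
|fruit       walk|
|quickly     give|
|program         |
|structure  glass|
|message   banana|
|fish        rock|
|version         |

Derivation:
Line 1: ['emerald', 'I', 'as'] (min_width=12, slack=4)
Line 2: ['fruit', 'walk'] (min_width=10, slack=6)
Line 3: ['quickly', 'give'] (min_width=12, slack=4)
Line 4: ['program'] (min_width=7, slack=9)
Line 5: ['structure', 'glass'] (min_width=15, slack=1)
Line 6: ['message', 'banana'] (min_width=14, slack=2)
Line 7: ['fish', 'rock'] (min_width=9, slack=7)
Line 8: ['version'] (min_width=7, slack=9)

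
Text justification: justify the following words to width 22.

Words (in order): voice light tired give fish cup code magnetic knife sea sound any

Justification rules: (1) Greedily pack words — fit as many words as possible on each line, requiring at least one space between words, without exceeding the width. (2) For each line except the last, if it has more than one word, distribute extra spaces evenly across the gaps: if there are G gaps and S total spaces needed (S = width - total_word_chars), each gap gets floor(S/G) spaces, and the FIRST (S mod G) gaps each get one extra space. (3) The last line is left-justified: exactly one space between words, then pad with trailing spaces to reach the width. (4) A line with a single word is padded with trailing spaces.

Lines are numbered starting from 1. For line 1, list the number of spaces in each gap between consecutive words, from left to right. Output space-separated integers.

Answer: 1 1 1

Derivation:
Line 1: ['voice', 'light', 'tired', 'give'] (min_width=22, slack=0)
Line 2: ['fish', 'cup', 'code', 'magnetic'] (min_width=22, slack=0)
Line 3: ['knife', 'sea', 'sound', 'any'] (min_width=19, slack=3)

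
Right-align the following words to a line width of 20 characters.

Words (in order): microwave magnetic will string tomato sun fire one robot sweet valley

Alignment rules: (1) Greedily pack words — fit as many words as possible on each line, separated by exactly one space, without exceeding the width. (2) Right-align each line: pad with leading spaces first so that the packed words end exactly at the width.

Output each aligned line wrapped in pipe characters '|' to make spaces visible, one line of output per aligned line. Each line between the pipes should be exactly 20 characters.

Answer: |  microwave magnetic|
|  will string tomato|
|  sun fire one robot|
|        sweet valley|

Derivation:
Line 1: ['microwave', 'magnetic'] (min_width=18, slack=2)
Line 2: ['will', 'string', 'tomato'] (min_width=18, slack=2)
Line 3: ['sun', 'fire', 'one', 'robot'] (min_width=18, slack=2)
Line 4: ['sweet', 'valley'] (min_width=12, slack=8)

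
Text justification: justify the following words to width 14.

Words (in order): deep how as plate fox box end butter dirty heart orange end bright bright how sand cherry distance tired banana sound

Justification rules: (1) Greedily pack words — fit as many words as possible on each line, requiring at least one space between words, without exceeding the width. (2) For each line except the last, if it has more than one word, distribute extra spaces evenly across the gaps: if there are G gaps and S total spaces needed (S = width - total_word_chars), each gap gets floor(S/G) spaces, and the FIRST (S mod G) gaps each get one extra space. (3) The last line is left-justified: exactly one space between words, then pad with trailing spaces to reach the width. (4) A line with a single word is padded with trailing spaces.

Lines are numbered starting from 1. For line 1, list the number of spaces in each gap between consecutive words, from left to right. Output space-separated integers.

Answer: 3 2

Derivation:
Line 1: ['deep', 'how', 'as'] (min_width=11, slack=3)
Line 2: ['plate', 'fox', 'box'] (min_width=13, slack=1)
Line 3: ['end', 'butter'] (min_width=10, slack=4)
Line 4: ['dirty', 'heart'] (min_width=11, slack=3)
Line 5: ['orange', 'end'] (min_width=10, slack=4)
Line 6: ['bright', 'bright'] (min_width=13, slack=1)
Line 7: ['how', 'sand'] (min_width=8, slack=6)
Line 8: ['cherry'] (min_width=6, slack=8)
Line 9: ['distance', 'tired'] (min_width=14, slack=0)
Line 10: ['banana', 'sound'] (min_width=12, slack=2)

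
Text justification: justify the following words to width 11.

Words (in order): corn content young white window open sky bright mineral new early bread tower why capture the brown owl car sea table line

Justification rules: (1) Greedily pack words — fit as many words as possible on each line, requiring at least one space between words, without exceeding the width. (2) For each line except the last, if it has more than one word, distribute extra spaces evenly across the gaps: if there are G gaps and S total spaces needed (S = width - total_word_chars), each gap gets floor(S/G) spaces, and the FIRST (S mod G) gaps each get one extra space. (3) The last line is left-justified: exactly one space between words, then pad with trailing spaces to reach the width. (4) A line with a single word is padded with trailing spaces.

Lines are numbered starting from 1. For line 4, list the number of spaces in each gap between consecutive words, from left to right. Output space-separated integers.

Answer: 1

Derivation:
Line 1: ['corn'] (min_width=4, slack=7)
Line 2: ['content'] (min_width=7, slack=4)
Line 3: ['young', 'white'] (min_width=11, slack=0)
Line 4: ['window', 'open'] (min_width=11, slack=0)
Line 5: ['sky', 'bright'] (min_width=10, slack=1)
Line 6: ['mineral', 'new'] (min_width=11, slack=0)
Line 7: ['early', 'bread'] (min_width=11, slack=0)
Line 8: ['tower', 'why'] (min_width=9, slack=2)
Line 9: ['capture', 'the'] (min_width=11, slack=0)
Line 10: ['brown', 'owl'] (min_width=9, slack=2)
Line 11: ['car', 'sea'] (min_width=7, slack=4)
Line 12: ['table', 'line'] (min_width=10, slack=1)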